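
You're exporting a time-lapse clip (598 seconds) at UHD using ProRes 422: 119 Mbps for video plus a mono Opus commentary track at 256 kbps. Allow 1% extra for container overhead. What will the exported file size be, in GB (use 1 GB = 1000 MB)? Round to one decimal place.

9.0 GB

Audio: 256 kbps = 0.256 Mbps.
Total bitrate: 119 + 0.256 = 119.256 Mbps.
Stream data: 119.256 Mbps × 598 s = 71315.1 Mb.
With 1% container overhead: ×1.01.
72,028 Mb ÷ 8 = 9,004 MB → 9.004 GB.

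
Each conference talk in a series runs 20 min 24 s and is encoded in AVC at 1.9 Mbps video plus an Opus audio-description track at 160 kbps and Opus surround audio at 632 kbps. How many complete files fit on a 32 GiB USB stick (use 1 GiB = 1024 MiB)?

83

20 min 24 s = 1224 s
Audio total: 160 + 632 = 792 kbps = 0.792 Mbps.
Total bitrate: 2.692 Mbps.
Per item: 2.692 Mbps × 1224 s = 3,295 Mb = 411.9 MB.
Capacity: 32 GiB = 274,878 Mb; 83.42 items → 83 complete.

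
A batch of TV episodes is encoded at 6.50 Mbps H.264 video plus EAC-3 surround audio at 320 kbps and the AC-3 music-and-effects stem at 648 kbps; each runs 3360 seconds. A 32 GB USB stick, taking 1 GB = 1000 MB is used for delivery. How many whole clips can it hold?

10

Audio total: 320 + 648 = 968 kbps = 0.968 Mbps.
Total bitrate: 7.468 Mbps.
Per item: 7.468 Mbps × 3360 s = 25,092 Mb = 3,137 MB.
Capacity: 32 GB = 256,000 Mb; 10.20 items → 10 complete.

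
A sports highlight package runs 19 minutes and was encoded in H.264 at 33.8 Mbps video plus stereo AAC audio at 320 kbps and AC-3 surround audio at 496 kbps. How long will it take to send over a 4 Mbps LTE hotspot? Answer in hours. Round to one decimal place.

2.7 hours

19 min = 1140 s
Audio total: 320 + 496 = 816 kbps = 0.816 Mbps.
Total bitrate: 34.616 Mbps.
File: 34.616 Mbps × 1140 s = 39462.2 Mb.
At 4 Mbps: 39462.2 / 4 = 9865.6 s ≈ 2.74 hours.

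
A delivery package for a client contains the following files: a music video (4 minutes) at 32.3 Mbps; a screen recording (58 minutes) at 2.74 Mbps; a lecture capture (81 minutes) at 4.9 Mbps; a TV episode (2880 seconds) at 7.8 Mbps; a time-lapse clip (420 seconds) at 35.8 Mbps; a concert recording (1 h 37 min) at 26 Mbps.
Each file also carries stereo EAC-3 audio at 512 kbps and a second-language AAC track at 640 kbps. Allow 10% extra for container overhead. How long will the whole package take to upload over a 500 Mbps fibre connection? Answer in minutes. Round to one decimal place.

9.2 minutes

Audio total: 512 + 640 = 1152 kbps = 1.152 Mbps.
music video: 33.452 Mbps × 240 s × 1.10 = 8831.3 Mb
screen recording: 3.892 Mbps × 3480 s × 1.10 = 14898.6 Mb
lecture capture: 6.052 Mbps × 4860 s × 1.10 = 32354.0 Mb
TV episode: 8.952 Mbps × 2880 s × 1.10 = 28359.9 Mb
time-lapse clip: 36.952 Mbps × 420 s × 1.10 = 17071.8 Mb
concert recording: 27.152 Mbps × 5820 s × 1.10 = 173827.1 Mb
Total: 275342.8 Mb = 34417.8 MB.
At 500 Mbps: 275342.8 / 500 = 551 s ≈ 9.18 minutes.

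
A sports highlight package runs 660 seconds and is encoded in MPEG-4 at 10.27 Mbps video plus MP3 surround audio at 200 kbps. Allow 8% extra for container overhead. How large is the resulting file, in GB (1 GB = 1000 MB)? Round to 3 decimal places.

0.933 GB

Audio: 200 kbps = 0.200 Mbps.
Total bitrate: 10.27 + 0.200 = 10.470 Mbps.
Stream data: 10.470 Mbps × 660 s = 6910.2 Mb.
With 8% container overhead: ×1.08.
7,463 Mb ÷ 8 = 932.9 MB → 0.9329 GB.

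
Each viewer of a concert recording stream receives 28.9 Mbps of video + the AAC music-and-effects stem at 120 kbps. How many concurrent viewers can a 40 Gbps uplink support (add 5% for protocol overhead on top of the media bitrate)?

Audio: 120 kbps = 0.120 Mbps.
Per-viewer media rate: 29.020 Mbps.
On the wire with 5% overhead: 30.471 Mbps.
40 Gbps = 40,000 Mbps; 40,000 / 30.471 = 1312.72 → 1312 viewers.

1312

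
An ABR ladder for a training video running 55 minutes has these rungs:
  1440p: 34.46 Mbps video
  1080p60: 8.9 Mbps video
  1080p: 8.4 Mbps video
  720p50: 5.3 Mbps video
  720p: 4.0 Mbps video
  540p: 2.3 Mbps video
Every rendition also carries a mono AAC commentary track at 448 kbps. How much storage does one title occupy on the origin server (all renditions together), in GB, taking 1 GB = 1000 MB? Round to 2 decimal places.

27.24 GB

55 min = 3300 s
Audio: 448 kbps = 0.448 Mbps.
Sum of rendition bitrates: (34.46+0.448) + (8.9+0.448) + (8.4+0.448) + (5.3+0.448) + (4.0+0.448) + (2.3+0.448) = 66.048 Mbps.
× 3300 s = 217,958 Mb = 27,245 MB = 27.24 GB.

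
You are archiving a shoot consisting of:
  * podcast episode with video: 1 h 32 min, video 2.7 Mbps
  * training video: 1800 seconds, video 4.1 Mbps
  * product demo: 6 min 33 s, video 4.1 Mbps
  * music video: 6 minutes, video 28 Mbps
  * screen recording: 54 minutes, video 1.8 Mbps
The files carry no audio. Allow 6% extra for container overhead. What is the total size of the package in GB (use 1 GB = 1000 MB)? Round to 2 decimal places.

5.27 GB

podcast episode with video: 2.700 Mbps × 5520 s × 1.06 = 15798.2 Mb
training video: 4.100 Mbps × 1800 s × 1.06 = 7822.8 Mb
product demo: 4.100 Mbps × 393 s × 1.06 = 1708.0 Mb
music video: 28.000 Mbps × 360 s × 1.06 = 10684.8 Mb
screen recording: 1.800 Mbps × 3240 s × 1.06 = 6181.9 Mb
Total: 42195.7 Mb = 5274.5 MB.
= 5.274 GB.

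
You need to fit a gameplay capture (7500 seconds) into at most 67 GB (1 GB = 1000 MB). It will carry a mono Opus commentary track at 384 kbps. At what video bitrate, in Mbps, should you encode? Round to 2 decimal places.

Budget: 67 GB = 536000.0 Mb.
Total bitrate budget: 536000.0 Mb / 7500 s = 71.467 Mbps.
Audio: 384 kbps = 0.384 Mbps.
Video: 71.467 − 0.384 = 71.083 Mbps.

71.08 Mbps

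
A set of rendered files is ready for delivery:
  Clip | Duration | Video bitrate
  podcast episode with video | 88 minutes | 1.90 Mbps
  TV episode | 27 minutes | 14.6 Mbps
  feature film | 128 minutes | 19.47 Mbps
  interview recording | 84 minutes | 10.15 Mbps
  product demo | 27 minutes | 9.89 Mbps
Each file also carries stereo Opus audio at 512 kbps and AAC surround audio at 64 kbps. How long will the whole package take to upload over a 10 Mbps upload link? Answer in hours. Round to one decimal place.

7.3 hours

Audio total: 512 + 64 = 576 kbps = 0.576 Mbps.
podcast episode with video: 2.476 Mbps × 5280 s = 13073.3 Mb
TV episode: 15.176 Mbps × 1620 s = 24585.1 Mb
feature film: 20.046 Mbps × 7680 s = 153953.3 Mb
interview recording: 10.726 Mbps × 5040 s = 54059.0 Mb
product demo: 10.466 Mbps × 1620 s = 16954.9 Mb
Total: 262625.6 Mb = 32828.2 MB.
At 10 Mbps: 262625.6 / 10 = 26263 s ≈ 7.3 hours.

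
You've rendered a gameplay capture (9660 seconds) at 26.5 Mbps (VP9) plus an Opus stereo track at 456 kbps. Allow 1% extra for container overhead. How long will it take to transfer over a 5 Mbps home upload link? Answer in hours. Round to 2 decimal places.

Audio: 456 kbps = 0.456 Mbps.
Total bitrate: 26.956 Mbps.
File: 26.956 Mbps × 9660 s = 260395.0 Mb.
With 1% container overhead: ×1.01. → 262998.9 Mb.
At 5 Mbps: 262998.9 / 5 = 52599.8 s ≈ 14.6 hours.

14.61 hours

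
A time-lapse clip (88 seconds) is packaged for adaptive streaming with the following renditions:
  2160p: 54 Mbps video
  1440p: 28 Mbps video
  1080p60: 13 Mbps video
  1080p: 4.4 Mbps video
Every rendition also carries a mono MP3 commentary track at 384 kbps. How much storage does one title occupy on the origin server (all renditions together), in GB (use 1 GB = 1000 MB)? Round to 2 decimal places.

1.11 GB

Audio: 384 kbps = 0.384 Mbps.
Sum of rendition bitrates: (54+0.384) + (28+0.384) + (13+0.384) + (4.4+0.384) = 100.936 Mbps.
× 88 s = 8,882 Mb = 1,110 MB = 1.110 GB.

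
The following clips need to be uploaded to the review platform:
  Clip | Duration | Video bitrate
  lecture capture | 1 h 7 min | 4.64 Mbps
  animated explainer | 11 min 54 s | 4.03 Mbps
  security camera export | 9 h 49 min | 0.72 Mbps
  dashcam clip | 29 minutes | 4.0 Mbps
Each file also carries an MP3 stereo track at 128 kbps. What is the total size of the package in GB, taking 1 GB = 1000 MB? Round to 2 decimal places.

Audio: 128 kbps = 0.128 Mbps.
lecture capture: 4.768 Mbps × 4020 s = 19167.4 Mb
animated explainer: 4.158 Mbps × 714 s = 2968.8 Mb
security camera export: 0.848 Mbps × 35340 s = 29968.3 Mb
dashcam clip: 4.128 Mbps × 1740 s = 7182.7 Mb
Total: 59287.2 Mb = 7410.9 MB.
= 7.411 GB.

7.41 GB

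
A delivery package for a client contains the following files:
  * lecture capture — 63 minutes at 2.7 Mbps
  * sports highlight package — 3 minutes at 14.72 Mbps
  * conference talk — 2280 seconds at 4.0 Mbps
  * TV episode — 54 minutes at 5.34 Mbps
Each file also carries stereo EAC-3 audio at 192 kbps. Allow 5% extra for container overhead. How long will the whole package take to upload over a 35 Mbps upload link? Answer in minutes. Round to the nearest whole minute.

21 minutes

Audio: 192 kbps = 0.192 Mbps.
lecture capture: 2.892 Mbps × 3780 s × 1.05 = 11478.3 Mb
sports highlight package: 14.912 Mbps × 180 s × 1.05 = 2818.4 Mb
conference talk: 4.192 Mbps × 2280 s × 1.05 = 10035.6 Mb
TV episode: 5.532 Mbps × 3240 s × 1.05 = 18819.9 Mb
Total: 43152.2 Mb = 5394.0 MB.
At 35 Mbps: 43152.2 / 35 = 1233 s ≈ 20.5 minutes.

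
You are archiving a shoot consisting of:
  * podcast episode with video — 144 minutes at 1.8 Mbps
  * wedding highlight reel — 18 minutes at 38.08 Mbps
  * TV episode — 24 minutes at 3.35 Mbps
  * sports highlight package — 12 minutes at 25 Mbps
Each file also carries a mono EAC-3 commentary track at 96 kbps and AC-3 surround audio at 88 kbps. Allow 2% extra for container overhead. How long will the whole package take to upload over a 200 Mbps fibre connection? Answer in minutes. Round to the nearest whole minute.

7 minutes

Audio total: 96 + 88 = 184 kbps = 0.184 Mbps.
podcast episode with video: 1.984 Mbps × 8640 s × 1.02 = 17484.6 Mb
wedding highlight reel: 38.264 Mbps × 1080 s × 1.02 = 42151.6 Mb
TV episode: 3.534 Mbps × 1440 s × 1.02 = 5190.7 Mb
sports highlight package: 25.184 Mbps × 720 s × 1.02 = 18495.1 Mb
Total: 83322.1 Mb = 10415.3 MB.
At 200 Mbps: 83322.1 / 200 = 417 s ≈ 6.94 minutes.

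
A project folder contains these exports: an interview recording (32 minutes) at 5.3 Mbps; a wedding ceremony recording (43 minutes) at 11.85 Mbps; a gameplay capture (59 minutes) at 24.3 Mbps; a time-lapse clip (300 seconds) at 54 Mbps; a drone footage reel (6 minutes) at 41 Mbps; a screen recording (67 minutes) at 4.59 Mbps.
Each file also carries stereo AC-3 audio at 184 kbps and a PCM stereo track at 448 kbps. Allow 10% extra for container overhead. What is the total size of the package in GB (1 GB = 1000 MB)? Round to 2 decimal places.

25.33 GB

Audio total: 184 + 448 = 632 kbps = 0.632 Mbps.
interview recording: 5.932 Mbps × 1920 s × 1.10 = 12528.4 Mb
wedding ceremony recording: 12.482 Mbps × 2580 s × 1.10 = 35423.9 Mb
gameplay capture: 24.932 Mbps × 3540 s × 1.10 = 97085.2 Mb
time-lapse clip: 54.632 Mbps × 300 s × 1.10 = 18028.6 Mb
drone footage reel: 41.632 Mbps × 360 s × 1.10 = 16486.3 Mb
screen recording: 5.222 Mbps × 4020 s × 1.10 = 23091.7 Mb
Total: 202644.0 Mb = 25330.5 MB.
= 25.33 GB.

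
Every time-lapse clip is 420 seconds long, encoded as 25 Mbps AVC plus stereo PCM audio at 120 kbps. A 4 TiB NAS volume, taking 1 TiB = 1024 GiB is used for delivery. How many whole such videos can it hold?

3334

Audio: 120 kbps = 0.120 Mbps.
Total bitrate: 25.120 Mbps.
Per item: 25.120 Mbps × 420 s = 10,550 Mb = 1,319 MB.
Capacity: 4 TiB = 35,184,372 Mb; 3334.89 items → 3334 complete.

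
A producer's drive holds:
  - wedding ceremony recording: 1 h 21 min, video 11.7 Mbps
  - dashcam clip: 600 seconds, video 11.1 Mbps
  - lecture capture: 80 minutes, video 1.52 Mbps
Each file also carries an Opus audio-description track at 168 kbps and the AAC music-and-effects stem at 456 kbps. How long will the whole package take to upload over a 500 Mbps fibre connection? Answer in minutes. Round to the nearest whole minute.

3 minutes

Audio total: 168 + 456 = 624 kbps = 0.624 Mbps.
wedding ceremony recording: 12.324 Mbps × 4860 s = 59894.6 Mb
dashcam clip: 11.724 Mbps × 600 s = 7034.4 Mb
lecture capture: 2.144 Mbps × 4800 s = 10291.2 Mb
Total: 77220.2 Mb = 9652.5 MB.
At 500 Mbps: 77220.2 / 500 = 154 s ≈ 2.57 minutes.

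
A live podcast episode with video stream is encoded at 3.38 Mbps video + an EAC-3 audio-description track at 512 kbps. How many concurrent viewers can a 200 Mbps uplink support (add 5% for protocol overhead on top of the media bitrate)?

Audio: 512 kbps = 0.512 Mbps.
Per-viewer media rate: 3.892 Mbps.
On the wire with 5% overhead: 4.087 Mbps.
200 Mbps = 200.0 Mbps; 200.0 / 4.087 = 48.94 → 48 viewers.

48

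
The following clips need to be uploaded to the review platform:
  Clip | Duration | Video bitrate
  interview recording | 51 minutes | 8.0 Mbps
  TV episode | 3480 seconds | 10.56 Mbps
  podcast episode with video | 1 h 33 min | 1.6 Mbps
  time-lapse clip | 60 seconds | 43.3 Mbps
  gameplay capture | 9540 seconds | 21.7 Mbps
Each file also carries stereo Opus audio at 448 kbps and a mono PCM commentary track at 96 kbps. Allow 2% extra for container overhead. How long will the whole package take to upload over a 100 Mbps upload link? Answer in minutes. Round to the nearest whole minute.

Audio total: 448 + 96 = 544 kbps = 0.544 Mbps.
interview recording: 8.544 Mbps × 3060 s × 1.02 = 26667.5 Mb
TV episode: 11.104 Mbps × 3480 s × 1.02 = 39414.8 Mb
podcast episode with video: 2.144 Mbps × 5580 s × 1.02 = 12202.8 Mb
time-lapse clip: 43.844 Mbps × 60 s × 1.02 = 2683.3 Mb
gameplay capture: 22.244 Mbps × 9540 s × 1.02 = 216451.9 Mb
Total: 297420.2 Mb = 37177.5 MB.
At 100 Mbps: 297420.2 / 100 = 2974 s ≈ 49.6 minutes.

50 minutes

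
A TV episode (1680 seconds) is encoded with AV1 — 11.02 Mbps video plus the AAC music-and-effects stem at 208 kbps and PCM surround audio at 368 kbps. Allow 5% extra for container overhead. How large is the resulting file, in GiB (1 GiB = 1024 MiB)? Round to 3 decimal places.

Audio total: 208 + 368 = 576 kbps = 0.576 Mbps.
Total bitrate: 11.02 + 0.576 = 11.596 Mbps.
Stream data: 11.596 Mbps × 1680 s = 19481.3 Mb.
With 5% container overhead: ×1.05.
20,455 Mb = 2,556,918,000 bytes ÷ 1,073,741,824 = 2.381 GiB.

2.381 GiB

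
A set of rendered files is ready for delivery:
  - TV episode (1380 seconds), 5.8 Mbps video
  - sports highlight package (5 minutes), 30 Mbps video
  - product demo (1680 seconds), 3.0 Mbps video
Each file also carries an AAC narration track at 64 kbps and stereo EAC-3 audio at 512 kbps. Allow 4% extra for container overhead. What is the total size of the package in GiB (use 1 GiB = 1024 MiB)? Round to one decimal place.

Audio total: 64 + 512 = 576 kbps = 0.576 Mbps.
TV episode: 6.376 Mbps × 1380 s × 1.04 = 9150.8 Mb
sports highlight package: 30.576 Mbps × 300 s × 1.04 = 9539.7 Mb
product demo: 3.576 Mbps × 1680 s × 1.04 = 6248.0 Mb
Total: 24938.5 Mb = 3117.3 MB.
= 2.903 GiB.

2.9 GiB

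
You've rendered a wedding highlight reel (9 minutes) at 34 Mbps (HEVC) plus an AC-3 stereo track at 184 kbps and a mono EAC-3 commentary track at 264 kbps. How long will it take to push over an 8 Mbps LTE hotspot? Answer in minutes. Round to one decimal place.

9 min = 540 s
Audio total: 184 + 264 = 448 kbps = 0.448 Mbps.
Total bitrate: 34.448 Mbps.
File: 34.448 Mbps × 540 s = 18601.9 Mb.
At 8 Mbps: 18601.9 / 8 = 2325.2 s ≈ 38.8 minutes.

38.8 minutes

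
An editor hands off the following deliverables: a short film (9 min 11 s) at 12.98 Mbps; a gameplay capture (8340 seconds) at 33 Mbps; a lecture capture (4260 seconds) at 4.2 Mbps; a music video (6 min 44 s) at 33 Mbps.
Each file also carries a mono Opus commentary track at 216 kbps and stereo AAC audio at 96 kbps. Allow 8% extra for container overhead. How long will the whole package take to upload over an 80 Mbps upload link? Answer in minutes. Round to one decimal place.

Audio total: 216 + 96 = 312 kbps = 0.312 Mbps.
short film: 13.292 Mbps × 551 s × 1.08 = 7909.8 Mb
gameplay capture: 33.312 Mbps × 8340 s × 1.08 = 300047.8 Mb
lecture capture: 4.512 Mbps × 4260 s × 1.08 = 20758.8 Mb
music video: 33.312 Mbps × 404 s × 1.08 = 14534.7 Mb
Total: 343251.2 Mb = 42906.4 MB.
At 80 Mbps: 343251.2 / 80 = 4291 s ≈ 71.5 minutes.

71.5 minutes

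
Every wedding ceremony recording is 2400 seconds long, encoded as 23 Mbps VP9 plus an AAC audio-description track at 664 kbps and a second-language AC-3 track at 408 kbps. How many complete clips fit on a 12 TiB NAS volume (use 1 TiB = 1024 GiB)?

1827

Audio total: 664 + 408 = 1072 kbps = 1.072 Mbps.
Total bitrate: 24.072 Mbps.
Per item: 24.072 Mbps × 2400 s = 57,773 Mb = 7,222 MB.
Capacity: 12 TiB = 105,553,116 Mb; 1827.04 items → 1827 complete.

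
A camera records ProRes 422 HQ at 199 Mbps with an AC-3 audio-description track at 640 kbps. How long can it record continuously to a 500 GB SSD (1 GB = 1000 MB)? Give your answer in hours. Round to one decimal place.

5.6 hours

Audio: 640 kbps = 0.640 Mbps.
Total bitrate: 199 + 0.640 = 199.640 Mbps.
Capacity: 500 GB = 4,000,000 Mb.
Recording time: 4,000,000 / 199.640 = 20,036 s ≈ 5.57 hours.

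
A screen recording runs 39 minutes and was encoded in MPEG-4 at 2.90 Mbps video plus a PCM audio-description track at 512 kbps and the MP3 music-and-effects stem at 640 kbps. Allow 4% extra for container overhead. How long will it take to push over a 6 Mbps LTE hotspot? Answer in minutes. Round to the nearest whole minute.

39 min = 2340 s
Audio total: 512 + 640 = 1152 kbps = 1.152 Mbps.
Total bitrate: 4.052 Mbps.
File: 4.052 Mbps × 2340 s = 9481.7 Mb.
With 4% container overhead: ×1.04. → 9860.9 Mb.
At 6 Mbps: 9860.9 / 6 = 1643.5 s ≈ 27.4 minutes.

27 minutes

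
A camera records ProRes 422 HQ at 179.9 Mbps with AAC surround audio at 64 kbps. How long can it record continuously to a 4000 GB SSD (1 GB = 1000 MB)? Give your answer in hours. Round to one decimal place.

Audio: 64 kbps = 0.064 Mbps.
Total bitrate: 179.9 + 0.064 = 179.964 Mbps.
Capacity: 4000 GB = 32,000,000 Mb.
Recording time: 32,000,000 / 179.964 = 177,813 s ≈ 49.4 hours.

49.4 hours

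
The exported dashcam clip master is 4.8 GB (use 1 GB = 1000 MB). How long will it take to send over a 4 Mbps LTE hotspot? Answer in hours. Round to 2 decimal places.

2.67 hours

File: 4.8 GB = 38400.0 Mb.
At 4 Mbps: 38400.0 / 4 = 9600.0 s ≈ 2.67 hours.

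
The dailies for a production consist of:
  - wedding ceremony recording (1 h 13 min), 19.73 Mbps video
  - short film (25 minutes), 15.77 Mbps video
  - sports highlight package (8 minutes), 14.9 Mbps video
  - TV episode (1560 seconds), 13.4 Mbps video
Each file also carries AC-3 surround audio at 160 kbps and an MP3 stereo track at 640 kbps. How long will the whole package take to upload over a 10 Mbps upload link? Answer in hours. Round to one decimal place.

Audio total: 160 + 640 = 800 kbps = 0.800 Mbps.
wedding ceremony recording: 20.530 Mbps × 4380 s = 89921.4 Mb
short film: 16.570 Mbps × 1500 s = 24855.0 Mb
sports highlight package: 15.700 Mbps × 480 s = 7536.0 Mb
TV episode: 14.200 Mbps × 1560 s = 22152.0 Mb
Total: 144464.4 Mb = 18058.0 MB.
At 10 Mbps: 144464.4 / 10 = 14446 s ≈ 4.01 hours.

4.0 hours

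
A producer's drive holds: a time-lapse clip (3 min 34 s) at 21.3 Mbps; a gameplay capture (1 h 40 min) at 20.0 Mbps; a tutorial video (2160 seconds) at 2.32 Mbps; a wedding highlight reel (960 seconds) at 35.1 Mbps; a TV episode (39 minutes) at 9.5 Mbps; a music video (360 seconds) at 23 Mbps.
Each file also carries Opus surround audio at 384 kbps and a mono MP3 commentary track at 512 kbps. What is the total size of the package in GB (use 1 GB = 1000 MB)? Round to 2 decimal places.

25.57 GB

Audio total: 384 + 512 = 896 kbps = 0.896 Mbps.
time-lapse clip: 22.196 Mbps × 214 s = 4749.9 Mb
gameplay capture: 20.896 Mbps × 6000 s = 125376.0 Mb
tutorial video: 3.216 Mbps × 2160 s = 6946.6 Mb
wedding highlight reel: 35.996 Mbps × 960 s = 34556.2 Mb
TV episode: 10.396 Mbps × 2340 s = 24326.6 Mb
music video: 23.896 Mbps × 360 s = 8602.6 Mb
Total: 204557.9 Mb = 25569.7 MB.
= 25.57 GB.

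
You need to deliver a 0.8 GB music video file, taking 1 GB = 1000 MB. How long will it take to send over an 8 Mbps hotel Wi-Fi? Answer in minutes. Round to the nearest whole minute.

13 minutes

File: 0.8 GB = 6400.0 Mb.
At 8 Mbps: 6400.0 / 8 = 800.0 s ≈ 13.3 minutes.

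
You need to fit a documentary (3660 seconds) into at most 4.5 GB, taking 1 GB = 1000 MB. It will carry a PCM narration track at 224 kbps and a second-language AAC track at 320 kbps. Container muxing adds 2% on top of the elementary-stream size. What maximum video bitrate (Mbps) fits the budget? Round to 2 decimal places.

Budget: 4.5 GB = 36000.0 Mb.
Stream payload after overhead: 36000.0 / 1.02 = 35294.1 Mb.
Total bitrate budget: 35294.1 Mb / 3660 s = 9.643 Mbps.
Audio total: 224 + 320 = 544 kbps = 0.544 Mbps.
Video: 9.643 − 0.544 = 9.099 Mbps.

9.10 Mbps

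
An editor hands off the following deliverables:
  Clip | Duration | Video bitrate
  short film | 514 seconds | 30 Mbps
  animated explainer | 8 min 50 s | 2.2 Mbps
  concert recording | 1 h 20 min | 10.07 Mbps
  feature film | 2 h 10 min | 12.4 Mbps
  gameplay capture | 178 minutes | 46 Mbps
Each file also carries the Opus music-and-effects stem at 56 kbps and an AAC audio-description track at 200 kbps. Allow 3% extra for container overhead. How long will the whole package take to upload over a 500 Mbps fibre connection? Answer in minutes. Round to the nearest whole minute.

Audio total: 56 + 200 = 256 kbps = 0.256 Mbps.
short film: 30.256 Mbps × 514 s × 1.03 = 16018.1 Mb
animated explainer: 2.456 Mbps × 530 s × 1.03 = 1340.7 Mb
concert recording: 10.326 Mbps × 4800 s × 1.03 = 51051.7 Mb
feature film: 12.656 Mbps × 7800 s × 1.03 = 101678.3 Mb
gameplay capture: 46.256 Mbps × 10680 s × 1.03 = 508834.5 Mb
Total: 678923.4 Mb = 84865.4 MB.
At 500 Mbps: 678923.4 / 500 = 1358 s ≈ 22.6 minutes.

23 minutes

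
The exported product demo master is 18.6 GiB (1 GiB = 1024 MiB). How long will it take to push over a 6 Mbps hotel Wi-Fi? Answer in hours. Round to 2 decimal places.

7.40 hours

File: 18.6 GiB = 159772.8 Mb.
At 6 Mbps: 159772.8 / 6 = 26628.8 s ≈ 7.4 hours.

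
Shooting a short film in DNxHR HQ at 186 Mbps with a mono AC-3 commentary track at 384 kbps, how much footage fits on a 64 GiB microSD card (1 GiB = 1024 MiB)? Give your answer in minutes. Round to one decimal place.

49.2 minutes

Audio: 384 kbps = 0.384 Mbps.
Total bitrate: 186 + 0.384 = 186.384 Mbps.
Capacity: 64 GiB = 549,756 Mb.
Recording time: 549,756 / 186.384 = 2,950 s ≈ 49.2 minutes.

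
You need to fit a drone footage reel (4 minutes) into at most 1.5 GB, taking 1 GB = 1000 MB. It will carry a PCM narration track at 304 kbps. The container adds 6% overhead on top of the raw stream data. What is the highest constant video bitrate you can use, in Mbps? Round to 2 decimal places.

46.87 Mbps

Budget: 1.5 GB = 12000.0 Mb.
Stream payload after overhead: 12000.0 / 1.06 = 11320.8 Mb.
4 min = 240 s
Total bitrate budget: 11320.8 Mb / 240 s = 47.170 Mbps.
Audio: 304 kbps = 0.304 Mbps.
Video: 47.170 − 0.304 = 46.866 Mbps.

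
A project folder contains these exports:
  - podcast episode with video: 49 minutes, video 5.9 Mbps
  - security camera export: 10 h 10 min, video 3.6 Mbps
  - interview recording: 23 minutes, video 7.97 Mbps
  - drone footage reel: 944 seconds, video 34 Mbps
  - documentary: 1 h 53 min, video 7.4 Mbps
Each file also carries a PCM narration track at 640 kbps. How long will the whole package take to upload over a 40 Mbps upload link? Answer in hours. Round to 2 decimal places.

1.90 hours

Audio: 640 kbps = 0.640 Mbps.
podcast episode with video: 6.540 Mbps × 2940 s = 19227.6 Mb
security camera export: 4.240 Mbps × 36600 s = 155184.0 Mb
interview recording: 8.610 Mbps × 1380 s = 11881.8 Mb
drone footage reel: 34.640 Mbps × 944 s = 32700.2 Mb
documentary: 8.040 Mbps × 6780 s = 54511.2 Mb
Total: 273504.8 Mb = 34188.1 MB.
At 40 Mbps: 273504.8 / 40 = 6838 s ≈ 1.9 hours.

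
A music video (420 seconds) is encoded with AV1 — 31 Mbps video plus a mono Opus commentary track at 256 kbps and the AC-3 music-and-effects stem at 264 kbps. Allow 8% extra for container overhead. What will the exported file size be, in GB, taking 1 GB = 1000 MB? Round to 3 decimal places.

Audio total: 256 + 264 = 520 kbps = 0.520 Mbps.
Total bitrate: 31 + 0.520 = 31.520 Mbps.
Stream data: 31.520 Mbps × 420 s = 13238.4 Mb.
With 8% container overhead: ×1.08.
14,297 Mb ÷ 8 = 1,787 MB → 1.787 GB.

1.787 GB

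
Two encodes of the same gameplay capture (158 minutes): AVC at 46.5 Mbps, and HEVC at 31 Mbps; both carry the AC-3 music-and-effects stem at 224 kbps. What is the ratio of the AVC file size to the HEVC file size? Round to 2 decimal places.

158 min = 9480 s
Audio: 224 kbps = 0.224 Mbps.
AVC: 46.724 Mbps × 9480 s = 442943.5 Mb = 51.565 GiB.
HEVC: 31.224 Mbps × 9480 s = 296003.5 Mb = 34.459 GiB.
Ratio: 51.565 / 34.459 = 1.496.

1.50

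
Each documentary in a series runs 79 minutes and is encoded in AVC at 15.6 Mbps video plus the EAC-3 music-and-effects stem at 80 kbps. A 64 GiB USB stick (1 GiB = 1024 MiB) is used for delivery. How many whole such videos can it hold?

79 min = 4740 s
Audio: 80 kbps = 0.080 Mbps.
Total bitrate: 15.680 Mbps.
Per item: 15.680 Mbps × 4740 s = 74,323 Mb = 9,290 MB.
Capacity: 64 GiB = 549,756 Mb; 7.40 items → 7 complete.

7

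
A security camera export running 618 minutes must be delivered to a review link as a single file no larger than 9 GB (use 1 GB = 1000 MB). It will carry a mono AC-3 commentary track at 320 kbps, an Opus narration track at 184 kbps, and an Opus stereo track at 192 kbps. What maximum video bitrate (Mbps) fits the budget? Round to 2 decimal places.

1.25 Mbps

Budget: 9 GB = 72000.0 Mb.
618 min = 37080 s
Total bitrate budget: 72000.0 Mb / 37080 s = 1.942 Mbps.
Audio total: 320 + 184 + 192 = 696 kbps = 0.696 Mbps.
Video: 1.942 − 0.696 = 1.246 Mbps.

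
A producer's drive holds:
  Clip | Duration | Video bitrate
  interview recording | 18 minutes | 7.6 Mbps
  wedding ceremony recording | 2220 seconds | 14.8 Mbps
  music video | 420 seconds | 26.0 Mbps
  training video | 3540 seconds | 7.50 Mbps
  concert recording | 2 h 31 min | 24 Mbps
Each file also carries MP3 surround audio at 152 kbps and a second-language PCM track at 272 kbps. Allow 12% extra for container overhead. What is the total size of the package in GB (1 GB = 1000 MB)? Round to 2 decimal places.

42.41 GB

Audio total: 152 + 272 = 424 kbps = 0.424 Mbps.
interview recording: 8.024 Mbps × 1080 s × 1.12 = 9705.8 Mb
wedding ceremony recording: 15.224 Mbps × 2220 s × 1.12 = 37853.0 Mb
music video: 26.424 Mbps × 420 s × 1.12 = 12429.8 Mb
training video: 7.924 Mbps × 3540 s × 1.12 = 31417.1 Mb
concert recording: 24.424 Mbps × 9060 s × 1.12 = 247835.2 Mb
Total: 339240.9 Mb = 42405.1 MB.
= 42.41 GB.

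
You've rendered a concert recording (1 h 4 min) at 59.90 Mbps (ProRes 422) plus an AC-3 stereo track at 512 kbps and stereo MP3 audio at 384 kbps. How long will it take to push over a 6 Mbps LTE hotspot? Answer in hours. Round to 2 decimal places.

10.81 hours

1 h 4 min = 64 min = 3840 s
Audio total: 512 + 384 = 896 kbps = 0.896 Mbps.
Total bitrate: 60.796 Mbps.
File: 60.796 Mbps × 3840 s = 233456.6 Mb.
At 6 Mbps: 233456.6 / 6 = 38909.4 s ≈ 10.8 hours.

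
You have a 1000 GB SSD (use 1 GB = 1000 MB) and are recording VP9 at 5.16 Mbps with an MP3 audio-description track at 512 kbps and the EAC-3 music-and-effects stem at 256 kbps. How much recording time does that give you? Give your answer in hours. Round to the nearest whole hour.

375 hours

Audio total: 512 + 256 = 768 kbps = 0.768 Mbps.
Total bitrate: 5.16 + 0.768 = 5.928 Mbps.
Capacity: 1000 GB = 8,000,000 Mb.
Recording time: 8,000,000 / 5.928 = 1,349,528 s ≈ 375 hours.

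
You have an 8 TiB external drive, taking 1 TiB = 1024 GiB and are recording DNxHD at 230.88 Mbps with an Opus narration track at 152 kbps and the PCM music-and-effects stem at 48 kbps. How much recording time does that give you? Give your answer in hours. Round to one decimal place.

84.6 hours

Audio total: 152 + 48 = 200 kbps = 0.200 Mbps.
Total bitrate: 230.88 + 0.200 = 231.080 Mbps.
Capacity: 8 TiB = 70,368,744 Mb.
Recording time: 70,368,744 / 231.080 = 304,521 s ≈ 84.6 hours.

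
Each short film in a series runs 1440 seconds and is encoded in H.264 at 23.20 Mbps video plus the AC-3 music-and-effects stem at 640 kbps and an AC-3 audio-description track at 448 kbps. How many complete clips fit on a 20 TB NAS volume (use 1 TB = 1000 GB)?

Audio total: 640 + 448 = 1088 kbps = 1.088 Mbps.
Total bitrate: 24.288 Mbps.
Per item: 24.288 Mbps × 1440 s = 34,975 Mb = 4,372 MB.
Capacity: 20 TB = 160,000,000 Mb; 4574.73 items → 4574 complete.

4574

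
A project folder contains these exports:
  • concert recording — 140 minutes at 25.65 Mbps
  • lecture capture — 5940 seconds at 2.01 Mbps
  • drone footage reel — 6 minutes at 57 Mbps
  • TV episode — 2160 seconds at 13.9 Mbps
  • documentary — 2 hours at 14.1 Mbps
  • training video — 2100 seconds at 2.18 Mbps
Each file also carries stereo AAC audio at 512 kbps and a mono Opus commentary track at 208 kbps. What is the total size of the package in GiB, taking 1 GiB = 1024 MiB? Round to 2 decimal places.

Audio total: 512 + 208 = 720 kbps = 0.720 Mbps.
concert recording: 26.370 Mbps × 8400 s = 221508.0 Mb
lecture capture: 2.730 Mbps × 5940 s = 16216.2 Mb
drone footage reel: 57.720 Mbps × 360 s = 20779.2 Mb
TV episode: 14.620 Mbps × 2160 s = 31579.2 Mb
documentary: 14.820 Mbps × 7200 s = 106704.0 Mb
training video: 2.900 Mbps × 2100 s = 6090.0 Mb
Total: 402876.6 Mb = 50359.6 MB.
= 46.90 GiB.

46.90 GiB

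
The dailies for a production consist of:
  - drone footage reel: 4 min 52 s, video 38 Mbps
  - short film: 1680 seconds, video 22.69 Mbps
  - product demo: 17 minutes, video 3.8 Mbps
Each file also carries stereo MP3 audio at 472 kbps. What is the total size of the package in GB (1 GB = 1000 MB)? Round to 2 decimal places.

Audio: 472 kbps = 0.472 Mbps.
drone footage reel: 38.472 Mbps × 292 s = 11233.8 Mb
short film: 23.162 Mbps × 1680 s = 38912.2 Mb
product demo: 4.272 Mbps × 1020 s = 4357.4 Mb
Total: 54503.4 Mb = 6812.9 MB.
= 6.813 GB.

6.81 GB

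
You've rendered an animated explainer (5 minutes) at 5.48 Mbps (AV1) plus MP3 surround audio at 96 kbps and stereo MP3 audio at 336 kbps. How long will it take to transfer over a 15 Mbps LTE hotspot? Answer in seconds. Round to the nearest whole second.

118 seconds

5 min = 300 s
Audio total: 96 + 336 = 432 kbps = 0.432 Mbps.
Total bitrate: 5.912 Mbps.
File: 5.912 Mbps × 300 s = 1773.6 Mb.
At 15 Mbps: 1773.6 / 15 = 118.2 s ≈ 118 seconds.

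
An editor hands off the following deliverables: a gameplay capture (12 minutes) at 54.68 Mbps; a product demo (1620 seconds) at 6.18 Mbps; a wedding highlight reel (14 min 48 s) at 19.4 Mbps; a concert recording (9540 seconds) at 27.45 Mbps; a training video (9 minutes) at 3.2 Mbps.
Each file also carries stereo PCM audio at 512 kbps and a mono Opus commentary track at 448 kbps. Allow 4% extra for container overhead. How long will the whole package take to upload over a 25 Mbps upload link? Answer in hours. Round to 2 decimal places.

3.96 hours

Audio total: 512 + 448 = 960 kbps = 0.960 Mbps.
gameplay capture: 55.640 Mbps × 720 s × 1.04 = 41663.2 Mb
product demo: 7.140 Mbps × 1620 s × 1.04 = 12029.5 Mb
wedding highlight reel: 20.360 Mbps × 888 s × 1.04 = 18802.9 Mb
concert recording: 28.410 Mbps × 9540 s × 1.04 = 281872.7 Mb
training video: 4.160 Mbps × 540 s × 1.04 = 2336.3 Mb
Total: 356704.5 Mb = 44588.1 MB.
At 25 Mbps: 356704.5 / 25 = 14268 s ≈ 3.96 hours.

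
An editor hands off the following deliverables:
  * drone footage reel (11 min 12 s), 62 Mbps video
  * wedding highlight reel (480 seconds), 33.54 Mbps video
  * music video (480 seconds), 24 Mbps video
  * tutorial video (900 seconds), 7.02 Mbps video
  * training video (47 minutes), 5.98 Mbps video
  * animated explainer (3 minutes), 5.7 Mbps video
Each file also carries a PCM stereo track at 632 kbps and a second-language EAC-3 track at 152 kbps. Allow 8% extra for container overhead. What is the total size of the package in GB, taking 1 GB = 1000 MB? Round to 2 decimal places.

Audio total: 632 + 152 = 784 kbps = 0.784 Mbps.
drone footage reel: 62.784 Mbps × 672 s × 1.08 = 45566.1 Mb
wedding highlight reel: 34.324 Mbps × 480 s × 1.08 = 17793.6 Mb
music video: 24.784 Mbps × 480 s × 1.08 = 12848.0 Mb
tutorial video: 7.804 Mbps × 900 s × 1.08 = 7585.5 Mb
training video: 6.764 Mbps × 2820 s × 1.08 = 20600.4 Mb
animated explainer: 6.484 Mbps × 180 s × 1.08 = 1260.5 Mb
Total: 105654.1 Mb = 13206.8 MB.
= 13.21 GB.

13.21 GB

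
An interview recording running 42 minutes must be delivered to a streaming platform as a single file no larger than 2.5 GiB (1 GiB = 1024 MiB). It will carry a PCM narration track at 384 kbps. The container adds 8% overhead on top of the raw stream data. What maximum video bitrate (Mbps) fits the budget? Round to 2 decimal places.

7.51 Mbps

Budget: 2.5 GiB = 21474.8 Mb.
Stream payload after overhead: 21474.8 / 1.08 = 19884.1 Mb.
42 min = 2520 s
Total bitrate budget: 19884.1 Mb / 2520 s = 7.891 Mbps.
Audio: 384 kbps = 0.384 Mbps.
Video: 7.891 − 0.384 = 7.507 Mbps.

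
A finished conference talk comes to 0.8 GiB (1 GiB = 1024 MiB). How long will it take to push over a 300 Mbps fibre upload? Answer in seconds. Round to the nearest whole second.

23 seconds

File: 0.8 GiB = 6871.9 Mb.
At 300 Mbps: 6871.9 / 300 = 22.9 s ≈ 22.9 seconds.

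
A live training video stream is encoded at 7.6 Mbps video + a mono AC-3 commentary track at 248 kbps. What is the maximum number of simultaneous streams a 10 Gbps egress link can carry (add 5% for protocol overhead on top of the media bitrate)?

Audio: 248 kbps = 0.248 Mbps.
Per-viewer media rate: 7.848 Mbps.
On the wire with 5% overhead: 8.240 Mbps.
10 Gbps = 10,000 Mbps; 10,000 / 8.240 = 1213.53 → 1213 viewers.

1213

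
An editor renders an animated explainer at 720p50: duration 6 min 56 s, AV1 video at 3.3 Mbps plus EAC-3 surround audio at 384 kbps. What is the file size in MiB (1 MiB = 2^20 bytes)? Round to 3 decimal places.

6 min 56 s = 416 s
Audio: 384 kbps = 0.384 Mbps.
Total bitrate: 3.3 + 0.384 = 3.684 Mbps.
Stream data: 3.684 Mbps × 416 s = 1532.5 Mb.
1,533 Mb = 191,568,000 bytes ÷ 1,048,576 = 182.7 MiB.

182.693 MiB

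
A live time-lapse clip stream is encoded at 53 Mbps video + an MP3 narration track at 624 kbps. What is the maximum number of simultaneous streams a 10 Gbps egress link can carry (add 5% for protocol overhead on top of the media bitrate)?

Audio: 624 kbps = 0.624 Mbps.
Per-viewer media rate: 53.624 Mbps.
On the wire with 5% overhead: 56.305 Mbps.
10 Gbps = 10,000 Mbps; 10,000 / 56.305 = 177.60 → 177 viewers.

177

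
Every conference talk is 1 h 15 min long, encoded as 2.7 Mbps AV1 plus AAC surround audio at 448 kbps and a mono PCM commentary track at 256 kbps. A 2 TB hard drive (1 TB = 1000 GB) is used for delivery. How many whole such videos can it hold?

1 h 15 min = 75 min = 4500 s
Audio total: 448 + 256 = 704 kbps = 0.704 Mbps.
Total bitrate: 3.404 Mbps.
Per item: 3.404 Mbps × 4500 s = 15,318 Mb = 1,915 MB.
Capacity: 2 TB = 16,000,000 Mb; 1044.52 items → 1044 complete.

1044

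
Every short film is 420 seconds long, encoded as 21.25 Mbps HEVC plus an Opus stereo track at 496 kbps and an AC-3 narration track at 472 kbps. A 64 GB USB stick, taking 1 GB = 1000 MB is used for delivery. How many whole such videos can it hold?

54

Audio total: 496 + 472 = 968 kbps = 0.968 Mbps.
Total bitrate: 22.218 Mbps.
Per item: 22.218 Mbps × 420 s = 9,332 Mb = 1,166 MB.
Capacity: 64 GB = 512,000 Mb; 54.87 items → 54 complete.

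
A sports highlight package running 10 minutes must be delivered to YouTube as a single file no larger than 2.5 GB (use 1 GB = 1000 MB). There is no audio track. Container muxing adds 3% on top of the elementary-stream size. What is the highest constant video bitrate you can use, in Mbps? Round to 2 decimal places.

Budget: 2.5 GB = 20000.0 Mb.
Stream payload after overhead: 20000.0 / 1.03 = 19417.5 Mb.
10 min = 600 s
Total bitrate budget: 19417.5 Mb / 600 s = 32.362 Mbps.

32.36 Mbps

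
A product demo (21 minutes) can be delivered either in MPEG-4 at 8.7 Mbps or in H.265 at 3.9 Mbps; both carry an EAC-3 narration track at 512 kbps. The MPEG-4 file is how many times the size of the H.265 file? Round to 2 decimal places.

2.09

21 min = 1260 s
Audio: 512 kbps = 0.512 Mbps.
MPEG-4: 9.212 Mbps × 1260 s = 11607.1 Mb = 1.451 GB.
H.265: 4.412 Mbps × 1260 s = 5559.1 Mb = 0.695 GB.
Ratio: 1.451 / 0.695 = 2.088.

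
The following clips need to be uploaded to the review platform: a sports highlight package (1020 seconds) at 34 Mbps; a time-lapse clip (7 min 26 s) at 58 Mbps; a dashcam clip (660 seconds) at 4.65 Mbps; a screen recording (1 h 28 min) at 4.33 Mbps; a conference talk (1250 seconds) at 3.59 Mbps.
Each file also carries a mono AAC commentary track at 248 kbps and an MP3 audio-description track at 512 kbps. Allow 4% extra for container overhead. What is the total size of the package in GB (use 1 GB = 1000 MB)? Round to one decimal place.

12.7 GB

Audio total: 248 + 512 = 760 kbps = 0.760 Mbps.
sports highlight package: 34.760 Mbps × 1020 s × 1.04 = 36873.4 Mb
time-lapse clip: 58.760 Mbps × 446 s × 1.04 = 27255.2 Mb
dashcam clip: 5.410 Mbps × 660 s × 1.04 = 3713.4 Mb
screen recording: 5.090 Mbps × 5280 s × 1.04 = 27950.2 Mb
conference talk: 4.350 Mbps × 1250 s × 1.04 = 5655.0 Mb
Total: 101447.3 Mb = 12680.9 MB.
= 12.68 GB.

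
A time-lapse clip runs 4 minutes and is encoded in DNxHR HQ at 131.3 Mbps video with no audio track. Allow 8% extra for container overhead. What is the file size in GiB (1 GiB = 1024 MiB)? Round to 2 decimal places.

4 min = 240 s
Total bitrate: 131.3 Mbps.
Stream data: 131.300 Mbps × 240 s = 31512.0 Mb.
With 8% container overhead: ×1.08.
34,033 Mb = 4,254,120,000 bytes ÷ 1,073,741,824 = 3.962 GiB.

3.96 GiB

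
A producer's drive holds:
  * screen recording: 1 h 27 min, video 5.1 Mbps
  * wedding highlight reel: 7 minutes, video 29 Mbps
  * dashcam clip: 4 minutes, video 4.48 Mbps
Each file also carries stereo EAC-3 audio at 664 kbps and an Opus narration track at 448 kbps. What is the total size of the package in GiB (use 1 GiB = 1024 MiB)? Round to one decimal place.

5.4 GiB

Audio total: 664 + 448 = 1112 kbps = 1.112 Mbps.
screen recording: 6.212 Mbps × 5220 s = 32426.6 Mb
wedding highlight reel: 30.112 Mbps × 420 s = 12647.0 Mb
dashcam clip: 5.592 Mbps × 240 s = 1342.1 Mb
Total: 46415.8 Mb = 5802.0 MB.
= 5.404 GiB.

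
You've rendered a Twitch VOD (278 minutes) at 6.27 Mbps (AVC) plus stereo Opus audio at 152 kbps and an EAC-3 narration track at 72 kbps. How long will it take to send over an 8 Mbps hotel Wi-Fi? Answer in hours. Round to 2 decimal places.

278 min = 16680 s
Audio total: 152 + 72 = 224 kbps = 0.224 Mbps.
Total bitrate: 6.494 Mbps.
File: 6.494 Mbps × 16680 s = 108319.9 Mb.
At 8 Mbps: 108319.9 / 8 = 13540.0 s ≈ 3.76 hours.

3.76 hours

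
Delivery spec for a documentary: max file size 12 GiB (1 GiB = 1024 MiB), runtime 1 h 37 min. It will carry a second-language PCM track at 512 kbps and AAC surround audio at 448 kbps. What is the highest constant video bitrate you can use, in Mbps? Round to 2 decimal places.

Budget: 12 GiB = 103079.2 Mb.
1 h 37 min = 97 min = 5820 s
Total bitrate budget: 103079.2 Mb / 5820 s = 17.711 Mbps.
Audio total: 512 + 448 = 960 kbps = 0.960 Mbps.
Video: 17.711 − 0.960 = 16.751 Mbps.

16.75 Mbps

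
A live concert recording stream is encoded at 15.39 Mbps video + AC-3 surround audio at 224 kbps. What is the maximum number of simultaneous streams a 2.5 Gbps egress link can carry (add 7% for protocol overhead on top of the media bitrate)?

149

Audio: 224 kbps = 0.224 Mbps.
Per-viewer media rate: 15.614 Mbps.
On the wire with 7% overhead: 16.707 Mbps.
2.5 Gbps = 2,500 Mbps; 2,500 / 16.707 = 149.64 → 149 viewers.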